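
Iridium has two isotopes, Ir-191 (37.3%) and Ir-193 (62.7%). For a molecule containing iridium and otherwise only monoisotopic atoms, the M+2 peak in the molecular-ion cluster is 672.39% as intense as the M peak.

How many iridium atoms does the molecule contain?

4

For n independent Ir atoms, I(M+2)/I(M) = n · (abundance Ir-193) / (abundance Ir-191) = n · 0.627/0.373.
n = 6.7239 × 0.373/0.627 = 4.00 ≈ 4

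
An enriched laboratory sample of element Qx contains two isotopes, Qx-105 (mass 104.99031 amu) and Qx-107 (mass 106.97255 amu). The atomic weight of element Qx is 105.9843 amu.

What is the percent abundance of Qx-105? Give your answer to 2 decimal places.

With x = fraction of Qx-105 (so Qx-107 is 1 − x):
104.99031·x + 106.97255·(1 − x) = 105.9843
(104.99031 − 106.97255)·x = 105.9843 − 106.97255
x = -0.98825 / -1.98224 = 0.49855 → 49.86% Qx-105, 50.14% Qx-107.

49.86%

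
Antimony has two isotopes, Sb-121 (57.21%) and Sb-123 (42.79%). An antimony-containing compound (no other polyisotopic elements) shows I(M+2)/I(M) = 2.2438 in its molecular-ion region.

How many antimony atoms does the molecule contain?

3

With n Sb atoms, P(M+2)/P(M) = C(n,1)·p^(n−1)q / p^n = n·q/p = n · 0.4279/0.5721.
n = 2.2438 × 0.5721/0.4279 = 3.00 ≈ 3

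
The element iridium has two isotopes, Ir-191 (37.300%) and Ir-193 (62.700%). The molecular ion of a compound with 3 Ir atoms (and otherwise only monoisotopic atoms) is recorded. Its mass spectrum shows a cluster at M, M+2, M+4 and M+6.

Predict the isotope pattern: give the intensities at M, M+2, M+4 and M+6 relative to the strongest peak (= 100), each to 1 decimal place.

11.8 : 59.5 : 100.0 : 56.0

Each Ir atom is independently Ir-191 (p = 0.37300) or Ir-193 (q = 0.62700); the cluster is the binomial expansion (p + q)^3.
P(M) = 0.37300^3 = 0.051895
P(M+2) = 3 × 0.37300^2 × 0.62700^1 = 0.261702
P(M+4) = 3 × 0.37300^1 × 0.62700^2 = 0.439911
P(M+6) = 0.62700^3 = 0.246492
The M+4 peak is largest (0.439911); scaling to 100 gives 11.8 : 59.5 : 100.0 : 56.0.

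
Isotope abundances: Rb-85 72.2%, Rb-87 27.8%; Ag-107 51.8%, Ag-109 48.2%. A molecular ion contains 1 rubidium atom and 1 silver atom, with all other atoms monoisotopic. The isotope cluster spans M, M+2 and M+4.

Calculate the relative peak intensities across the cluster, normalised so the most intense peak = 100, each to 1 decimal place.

76.0 : 100.0 : 27.2

Rubidium pattern (n=1): 0.7220 : 0.2780
Silver pattern (n=1): 0.5180 : 0.4820
Convolve the two distributions (both contribute in 2-u steps):
  M: 0.7220×0.5180 = 0.373996
  M+2: 0.7220×0.4820 + 0.2780×0.5180 = 0.492008
  M+4: 0.2780×0.4820 = 0.133996
Scale to base peak (0.492008) = 100: 76.0 : 100.0 : 27.2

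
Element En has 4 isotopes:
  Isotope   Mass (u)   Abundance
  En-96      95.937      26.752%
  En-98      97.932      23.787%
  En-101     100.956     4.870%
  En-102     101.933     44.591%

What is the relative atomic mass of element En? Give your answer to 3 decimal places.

99.330 u

Weight each isotope mass by its fractional abundance: 0.26752 × 95.937 + 0.23787 × 97.932 + 0.04870 × 100.956 + 0.44591 × 101.933
= 25.6651 + 23.2951 + 4.9166 + 45.4529 = 99.3297 u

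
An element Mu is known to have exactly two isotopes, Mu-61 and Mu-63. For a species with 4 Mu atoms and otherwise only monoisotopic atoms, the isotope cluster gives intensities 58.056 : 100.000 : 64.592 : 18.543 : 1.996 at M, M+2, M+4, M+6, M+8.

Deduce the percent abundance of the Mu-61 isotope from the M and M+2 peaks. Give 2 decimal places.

69.90%

Write p for the Mu-61 fraction. I(M+2)/I(M) = [C(4,1)·p^3·(1−p)] / p^4 = 4·(1−p)/p = 100.000/58.056 = 1.7225
(1−p)/p = 1.7225/4 = 0.4306  ⇒  p = 1/(1 + 0.4306) = 0.6990
Mu-61: 69.90%, Mu-63: 30.10%.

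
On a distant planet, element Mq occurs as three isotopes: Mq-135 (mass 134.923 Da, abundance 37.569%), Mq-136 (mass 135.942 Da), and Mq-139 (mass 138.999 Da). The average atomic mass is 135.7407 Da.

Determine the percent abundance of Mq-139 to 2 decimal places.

5.94%

The remaining 62.431% is split between Mq-136 (fraction x) and Mq-139 (fraction 0.62431 − x).
Substituting: 135.942x + 138.999(0.62431 − x) = 85.05147813
(135.942 − 138.999)x = -1.72698756  ⇒  x = 0.56493, y = 0.05938
Mq-136: 56.49%, Mq-139: 5.94%.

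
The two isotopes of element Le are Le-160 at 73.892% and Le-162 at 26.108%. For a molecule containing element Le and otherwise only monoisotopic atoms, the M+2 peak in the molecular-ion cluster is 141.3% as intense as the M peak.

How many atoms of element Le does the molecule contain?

With n Le atoms, P(M+2)/P(M) = C(n,1)·p^(n−1)q / p^n = n·q/p = n · 0.26108/0.73892.
n = 1.413 × 0.73892/0.26108 = 4.00 ≈ 4

4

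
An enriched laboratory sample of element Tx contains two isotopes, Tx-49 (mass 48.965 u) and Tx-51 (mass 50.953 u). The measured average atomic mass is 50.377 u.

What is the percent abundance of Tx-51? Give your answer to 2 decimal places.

Writing the weighted mean with unknown fraction x of Tx-49:
48.965·x + 50.953·(1 − x) = 50.377
(48.965 − 50.953)·x = 50.377 − 50.953
x = -0.576 / -1.988 = 0.28974 → 28.97% Tx-49, 71.03% Tx-51.

71.03%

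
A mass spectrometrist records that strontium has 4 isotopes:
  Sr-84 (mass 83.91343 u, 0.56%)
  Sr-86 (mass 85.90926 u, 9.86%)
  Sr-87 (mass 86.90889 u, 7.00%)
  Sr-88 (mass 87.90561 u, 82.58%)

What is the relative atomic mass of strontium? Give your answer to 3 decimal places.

87.617 u

The abundance-weighted mean is 0.0056 × 83.91343 + 0.0986 × 85.90926 + 0.0700 × 86.90889 + 0.8258 × 87.90561
= 0.469915 + 8.470653 + 6.083622 + 72.592453 = 87.616643 u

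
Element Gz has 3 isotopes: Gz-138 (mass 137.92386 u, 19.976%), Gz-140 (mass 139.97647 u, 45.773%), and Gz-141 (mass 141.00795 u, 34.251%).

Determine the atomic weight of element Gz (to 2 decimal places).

Ar = Σ fᵢ·mᵢ = 0.19976 × 137.92386 + 0.45773 × 139.97647 + 0.34251 × 141.00795
= 27.551670 + 64.071430 + 48.296633 = 139.919733 u

139.92 u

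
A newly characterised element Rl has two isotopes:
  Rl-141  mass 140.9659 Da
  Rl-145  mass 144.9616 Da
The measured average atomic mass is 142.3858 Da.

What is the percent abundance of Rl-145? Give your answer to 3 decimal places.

35.536%

With x = fraction of Rl-141 (so Rl-145 is 1 − x):
140.9659·x + 144.9616·(1 − x) = 142.3858
(140.9659 − 144.9616)·x = 142.3858 − 144.9616
x = -2.5758 / -3.9957 = 0.64464 → 64.464% Rl-141, 35.536% Rl-145.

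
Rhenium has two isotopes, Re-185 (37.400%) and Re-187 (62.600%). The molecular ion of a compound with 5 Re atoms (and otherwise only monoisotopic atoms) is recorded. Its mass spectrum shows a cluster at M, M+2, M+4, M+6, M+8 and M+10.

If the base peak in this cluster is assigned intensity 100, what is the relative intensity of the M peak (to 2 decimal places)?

2.13

Binomial terms of (0.37400 + 0.62600)^5: M 0.0073, M+2 0.0612, M+4 0.2050, M+6 0.3431, M+8 0.2872, M+10 0.0961 → M+6 is the base peak.
P(M+6) = C(5,3) × 0.37400^2 × 0.62600^3 = 10 × 0.139876 × 0.24531438 = 0.343136 (base)
P(M) = C(5,0) × 0.37400^5 × 0.62600^0 = 1 × 0.00731742 × 1.0000 = 0.007317
Relative intensity = 0.007317 / 0.343136 × 100 = 2.13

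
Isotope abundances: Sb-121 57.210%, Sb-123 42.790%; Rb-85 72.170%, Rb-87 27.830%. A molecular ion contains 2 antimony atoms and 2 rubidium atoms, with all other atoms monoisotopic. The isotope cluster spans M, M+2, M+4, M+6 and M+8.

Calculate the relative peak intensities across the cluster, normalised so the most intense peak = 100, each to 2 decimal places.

Antimony pattern (n=2): 0.32729841 : 0.48960318 : 0.18309841
Rubidium pattern (n=2): 0.52085089 : 0.40169822 : 0.07745089
Convolve the two distributions (both contribute in 2-u steps):
  M: 0.32729841×0.52085089 = 0.170474
  M+2: 0.32729841×0.40169822 + 0.48960318×0.52085089 = 0.386485
  M+4: 0.32729841×0.07745089 + 0.48960318×0.40169822 + 0.18309841×0.52085089 = 0.317389
  M+6: 0.48960318×0.07745089 + 0.18309841×0.40169822 = 0.111471
  M+8: 0.18309841×0.07745089 = 0.014181
Scale to base peak (0.386485) = 100: 44.11 : 100.00 : 82.12 : 28.84 : 3.67

44.11 : 100.00 : 82.12 : 28.84 : 3.67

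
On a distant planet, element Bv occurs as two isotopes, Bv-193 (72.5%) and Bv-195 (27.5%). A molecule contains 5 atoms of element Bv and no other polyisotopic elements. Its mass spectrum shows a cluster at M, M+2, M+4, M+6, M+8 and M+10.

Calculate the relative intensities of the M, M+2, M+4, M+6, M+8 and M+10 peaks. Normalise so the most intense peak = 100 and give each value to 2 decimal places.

52.73 : 100.00 : 75.86 : 28.78 : 5.46 : 0.41

Expanding (0.725 + 0.275)^5:
P(M) = 0.725^5 = 0.200304
P(M+2) = 5 × 0.725^4 × 0.275^1 = 0.379887
P(M+4) = 10 × 0.725^3 × 0.275^2 = 0.288190
P(M+6) = 10 × 0.725^2 × 0.275^3 = 0.109314
P(M+8) = 5 × 0.725^1 × 0.275^4 = 0.020732
P(M+10) = 0.275^5 = 0.001573
The M+2 peak is largest (0.379887); scaling to 100 gives 52.73 : 100.00 : 75.86 : 28.78 : 5.46 : 0.41.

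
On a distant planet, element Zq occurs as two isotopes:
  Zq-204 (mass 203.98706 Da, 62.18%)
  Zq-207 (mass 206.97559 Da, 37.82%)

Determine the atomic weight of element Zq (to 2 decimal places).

Weight each isotope mass by its fractional abundance: 0.6218 × 203.98706 + 0.3782 × 206.97559
= 126.839154 + 78.278168 = 205.117322 Da

205.12 Da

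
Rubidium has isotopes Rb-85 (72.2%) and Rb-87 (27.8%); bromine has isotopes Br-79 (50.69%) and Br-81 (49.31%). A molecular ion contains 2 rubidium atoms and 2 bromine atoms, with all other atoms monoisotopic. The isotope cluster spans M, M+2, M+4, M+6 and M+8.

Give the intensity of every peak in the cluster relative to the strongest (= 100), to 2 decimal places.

Rubidium pattern (n=2): 0.521284 : 0.401432 : 0.077284
Bromine pattern (n=2): 0.25694761 : 0.49990478 : 0.24314761
Convolve the two distributions (both contribute in 2-u steps):
  M: 0.521284×0.25694761 = 0.133943
  M+2: 0.521284×0.49990478 + 0.401432×0.25694761 = 0.363739
  M+4: 0.521284×0.24314761 + 0.401432×0.49990478 + 0.077284×0.25694761 = 0.347285
  M+6: 0.401432×0.24314761 + 0.077284×0.49990478 = 0.136242
  M+8: 0.077284×0.24314761 = 0.018791
Scale to base peak (0.363739) = 100: 36.82 : 100.00 : 95.48 : 37.46 : 5.17

36.82 : 100.00 : 95.48 : 37.46 : 5.17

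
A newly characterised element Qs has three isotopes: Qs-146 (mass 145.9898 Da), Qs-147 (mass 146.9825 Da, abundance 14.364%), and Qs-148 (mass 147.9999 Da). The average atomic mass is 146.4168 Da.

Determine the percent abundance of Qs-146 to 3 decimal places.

71.487%

Let x and y be the fractions of Qs-146 and Qs-148. Then x + y = 1 − 0.14364 = 0.85636 and 145.9898x + 147.9999y = 146.4168 − 0.14364×146.9825 = 125.3042337.
Substituting: 145.9898x + 147.9999(0.85636 − x) = 125.3042337
(145.9898 − 147.9999)x = -1.436960664  ⇒  x = 0.71487, y = 0.14149
Qs-146: 71.487%, Qs-148: 14.149%.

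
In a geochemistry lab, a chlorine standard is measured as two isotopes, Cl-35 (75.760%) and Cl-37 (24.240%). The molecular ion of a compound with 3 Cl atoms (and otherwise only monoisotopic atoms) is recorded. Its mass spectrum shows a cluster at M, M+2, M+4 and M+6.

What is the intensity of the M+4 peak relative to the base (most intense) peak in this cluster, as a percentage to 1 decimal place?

Term probabilities: M 0.4348, M+2 0.4174, M+4 0.1335, M+6 0.0142. Base peak = M.
P(M) = C(3,0) × 0.75760^3 × 0.24240^0 = 1 × 0.4348304 × 1.0000 = 0.434830 (base)
P(M+4) = C(3,2) × 0.75760^1 × 0.24240^2 = 3 × 0.7576 × 0.05875776 = 0.133545
Relative intensity = 0.133545 / 0.434830 × 100 = 30.7

30.7%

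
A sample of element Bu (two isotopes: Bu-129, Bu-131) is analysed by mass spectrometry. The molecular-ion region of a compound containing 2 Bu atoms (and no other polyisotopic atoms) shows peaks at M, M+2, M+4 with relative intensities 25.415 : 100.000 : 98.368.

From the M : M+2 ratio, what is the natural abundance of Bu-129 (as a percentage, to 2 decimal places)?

33.70%

Write p for the Bu-129 fraction. I(M+2)/I(M) = [C(2,1)·p^1·(1−p)] / p^2 = 2·(1−p)/p = 100.000/25.415 = 3.9347
(1−p)/p = 3.9347/2 = 1.9673  ⇒  p = 1/(1 + 1.9673) = 0.3370
Bu-129: 33.70%, Bu-131: 66.30%.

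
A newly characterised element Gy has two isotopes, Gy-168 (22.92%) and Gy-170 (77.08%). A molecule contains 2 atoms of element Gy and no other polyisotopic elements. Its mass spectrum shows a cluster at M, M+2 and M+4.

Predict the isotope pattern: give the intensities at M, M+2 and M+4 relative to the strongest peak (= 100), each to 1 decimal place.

8.8 : 59.5 : 100.0

Expanding (0.2292 + 0.7708)^2:
P(M) = 0.2292^2 = 0.052533
P(M+2) = 2 × 0.2292^1 × 0.7708^1 = 0.353335
P(M+4) = 0.7708^2 = 0.594133
The M+4 peak is largest (0.594133); scaling to 100 gives 8.8 : 59.5 : 100.0.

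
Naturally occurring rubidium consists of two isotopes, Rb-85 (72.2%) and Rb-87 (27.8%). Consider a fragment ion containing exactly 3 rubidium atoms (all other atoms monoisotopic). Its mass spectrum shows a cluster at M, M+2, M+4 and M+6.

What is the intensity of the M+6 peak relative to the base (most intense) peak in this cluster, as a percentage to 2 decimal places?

4.94%

Binomial terms of (0.722 + 0.278)^3: M 0.3764, M+2 0.4348, M+4 0.1674, M+6 0.0215 → M+2 is the base peak.
P(M+2) = C(3,1) × 0.722^2 × 0.278^1 = 3 × 0.521284 × 0.2780 = 0.434751 (base)
P(M+6) = C(3,3) × 0.722^0 × 0.278^3 = 1 × 1.0000 × 0.02148495 = 0.021485
Relative intensity = 0.021485 / 0.434751 × 100 = 4.94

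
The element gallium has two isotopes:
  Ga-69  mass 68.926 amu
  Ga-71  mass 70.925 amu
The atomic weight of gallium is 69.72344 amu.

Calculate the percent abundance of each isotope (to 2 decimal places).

Ga-69: 60.11%, Ga-71: 39.89%

Writing the weighted mean with unknown fraction x of Ga-69:
68.926·x + 70.925·(1 − x) = 69.72344
(68.926 − 70.925)·x = 69.72344 − 70.925
x = -1.20156 / -1.999 = 0.60108 → 60.11% Ga-69, 39.89% Ga-71.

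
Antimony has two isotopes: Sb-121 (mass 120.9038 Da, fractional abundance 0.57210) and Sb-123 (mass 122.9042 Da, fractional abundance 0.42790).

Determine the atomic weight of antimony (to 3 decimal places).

121.760 Da

Ar = Σ fᵢ·mᵢ = 0.57210 × 120.9038 + 0.42790 × 122.9042
= 69.16906 + 52.59071 = 121.75977 Da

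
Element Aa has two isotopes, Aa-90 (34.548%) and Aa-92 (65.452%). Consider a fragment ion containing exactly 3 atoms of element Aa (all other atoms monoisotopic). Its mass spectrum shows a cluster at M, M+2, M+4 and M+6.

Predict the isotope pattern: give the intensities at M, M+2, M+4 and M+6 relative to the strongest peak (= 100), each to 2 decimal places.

The 3 Aa atoms are independent, so intensities follow the terms of (0.34548 + 0.65452)^3.
P(M) = 0.34548^3 = 0.041235
P(M+2) = 3 × 0.34548^2 × 0.65452^1 = 0.234364
P(M+4) = 3 × 0.34548^1 × 0.65452^2 = 0.444007
P(M+6) = 0.65452^3 = 0.280394
The M+4 peak is largest (0.444007); scaling to 100 gives 9.29 : 52.78 : 100.00 : 63.15.

9.29 : 52.78 : 100.00 : 63.15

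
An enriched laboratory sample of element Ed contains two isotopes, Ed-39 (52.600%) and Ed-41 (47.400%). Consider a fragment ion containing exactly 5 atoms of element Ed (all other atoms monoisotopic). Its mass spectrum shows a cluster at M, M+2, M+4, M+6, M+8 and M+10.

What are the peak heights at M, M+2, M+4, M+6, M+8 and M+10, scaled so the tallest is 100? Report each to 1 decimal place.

The 5 Ed atoms are independent, so intensities follow the terms of (0.52600 + 0.47400)^5.
P(M) = 0.52600^5 = 0.040265
P(M+2) = 5 × 0.52600^4 × 0.47400^1 = 0.181423
P(M+4) = 10 × 0.52600^3 × 0.47400^2 = 0.326975
P(M+6) = 10 × 0.52600^2 × 0.47400^3 = 0.294650
P(M+8) = 5 × 0.52600^1 × 0.47400^4 = 0.132761
P(M+10) = 0.47400^5 = 0.023927
The M+4 peak is largest (0.326975); scaling to 100 gives 12.3 : 55.5 : 100.0 : 90.1 : 40.6 : 7.3.

12.3 : 55.5 : 100.0 : 90.1 : 40.6 : 7.3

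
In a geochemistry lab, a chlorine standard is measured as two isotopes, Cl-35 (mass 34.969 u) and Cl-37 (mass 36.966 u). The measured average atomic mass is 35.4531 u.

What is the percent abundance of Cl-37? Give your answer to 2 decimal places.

Writing the weighted mean with unknown fraction x of Cl-35:
34.969·x + 36.966·(1 − x) = 35.4531
(34.969 − 36.966)·x = 35.4531 − 36.966
x = -1.5129 / -1.997 = 0.75759 → 75.76% Cl-35, 24.24% Cl-37.

24.24%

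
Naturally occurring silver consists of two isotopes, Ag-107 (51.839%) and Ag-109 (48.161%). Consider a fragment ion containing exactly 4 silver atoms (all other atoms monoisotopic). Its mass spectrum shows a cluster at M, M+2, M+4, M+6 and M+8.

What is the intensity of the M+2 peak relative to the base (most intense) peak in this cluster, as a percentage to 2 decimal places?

Binomial terms of (0.51839 + 0.48161)^4: M 0.0722, M+2 0.2684, M+4 0.3740, M+6 0.2316, M+8 0.0538 → M+4 is the base peak.
P(M+4) = C(4,2) × 0.51839^2 × 0.48161^2 = 6 × 0.26872819 × 0.23194819 = 0.373986 (base)
P(M+2) = C(4,1) × 0.51839^3 × 0.48161^1 = 4 × 0.13930601 × 0.48161 = 0.268365
Relative intensity = 0.268365 / 0.373986 × 100 = 71.76

71.76%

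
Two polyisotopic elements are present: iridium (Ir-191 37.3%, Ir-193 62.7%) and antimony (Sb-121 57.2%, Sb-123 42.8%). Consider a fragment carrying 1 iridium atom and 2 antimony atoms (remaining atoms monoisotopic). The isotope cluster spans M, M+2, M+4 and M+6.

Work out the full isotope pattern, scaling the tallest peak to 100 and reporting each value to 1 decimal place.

31.5 : 100.0 : 96.8 : 29.6

Iridium pattern (n=1): 0.3730 : 0.6270
Antimony pattern (n=2): 0.327184 : 0.489632 : 0.183184
Convolve the two distributions (both contribute in 2-u steps):
  M: 0.3730×0.327184 = 0.122040
  M+2: 0.3730×0.489632 + 0.6270×0.327184 = 0.387777
  M+4: 0.3730×0.183184 + 0.6270×0.489632 = 0.375327
  M+6: 0.6270×0.183184 = 0.114856
Scale to base peak (0.387777) = 100: 31.5 : 100.0 : 96.8 : 29.6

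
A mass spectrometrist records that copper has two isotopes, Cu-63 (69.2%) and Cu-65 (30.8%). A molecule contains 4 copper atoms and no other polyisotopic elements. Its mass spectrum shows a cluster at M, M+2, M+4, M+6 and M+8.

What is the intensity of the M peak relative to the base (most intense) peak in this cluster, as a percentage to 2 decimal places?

56.17%

Term probabilities: M 0.2293, M+2 0.4083, M+4 0.2726, M+6 0.0809, M+8 0.0090. Base peak = M+2.
P(M+2) = C(4,1) × 0.692^3 × 0.308^1 = 4 × 0.33137389 × 0.3080 = 0.408253 (base)
P(M) = C(4,0) × 0.692^4 × 0.308^0 = 1 × 0.22931073 × 1.0000 = 0.229311
Relative intensity = 0.229311 / 0.408253 × 100 = 56.17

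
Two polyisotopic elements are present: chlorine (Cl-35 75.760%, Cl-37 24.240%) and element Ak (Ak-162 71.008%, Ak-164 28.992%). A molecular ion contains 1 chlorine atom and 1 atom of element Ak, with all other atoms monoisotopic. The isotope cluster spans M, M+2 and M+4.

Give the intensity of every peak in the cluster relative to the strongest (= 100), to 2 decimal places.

Chlorine pattern (n=1): 0.7576 : 0.2424
Element Ak pattern (n=1): 0.71008 : 0.28992
Convolve the two distributions (both contribute in 2-u steps):
  M: 0.7576×0.71008 = 0.537957
  M+2: 0.7576×0.28992 + 0.2424×0.71008 = 0.391767
  M+4: 0.2424×0.28992 = 0.070277
Scale to base peak (0.537957) = 100: 100.00 : 72.82 : 13.06

100.00 : 72.82 : 13.06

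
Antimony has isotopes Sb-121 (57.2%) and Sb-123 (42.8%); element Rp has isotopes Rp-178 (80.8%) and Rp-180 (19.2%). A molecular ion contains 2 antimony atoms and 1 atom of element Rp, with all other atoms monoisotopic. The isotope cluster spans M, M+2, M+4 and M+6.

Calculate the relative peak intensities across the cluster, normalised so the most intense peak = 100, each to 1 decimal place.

57.7 : 100.0 : 52.8 : 7.7

Antimony pattern (n=2): 0.327184 : 0.489632 : 0.183184
Element Rp pattern (n=1): 0.8080 : 0.1920
Convolve the two distributions (both contribute in 2-u steps):
  M: 0.327184×0.8080 = 0.264365
  M+2: 0.327184×0.1920 + 0.489632×0.8080 = 0.458442
  M+4: 0.489632×0.1920 + 0.183184×0.8080 = 0.242022
  M+6: 0.183184×0.1920 = 0.035171
Scale to base peak (0.458442) = 100: 57.7 : 100.0 : 52.8 : 7.7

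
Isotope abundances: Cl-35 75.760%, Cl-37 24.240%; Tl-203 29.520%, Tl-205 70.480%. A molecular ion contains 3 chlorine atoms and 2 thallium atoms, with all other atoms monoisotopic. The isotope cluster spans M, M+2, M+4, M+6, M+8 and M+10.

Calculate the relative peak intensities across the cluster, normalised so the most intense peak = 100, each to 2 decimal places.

9.44 : 54.15 : 100.00 : 65.82 : 18.01 : 1.76

Chlorine pattern (n=3): 0.4348304 : 0.41738208 : 0.13354464 : 0.01424288
Thallium pattern (n=2): 0.08714304 : 0.41611392 : 0.49674304
Convolve the two distributions (both contribute in 2-u steps):
  M: 0.4348304×0.08714304 = 0.037892
  M+2: 0.4348304×0.41611392 + 0.41738208×0.08714304 = 0.217311
  M+4: 0.4348304×0.49674304 + 0.41738208×0.41611392 + 0.13354464×0.08714304 = 0.401315
  M+6: 0.41738208×0.49674304 + 0.13354464×0.41611392 + 0.01424288×0.08714304 = 0.264143
  M+8: 0.13354464×0.49674304 + 0.01424288×0.41611392 = 0.072264
  M+10: 0.01424288×0.49674304 = 0.007075
Scale to base peak (0.401315) = 100: 9.44 : 54.15 : 100.00 : 65.82 : 18.01 : 1.76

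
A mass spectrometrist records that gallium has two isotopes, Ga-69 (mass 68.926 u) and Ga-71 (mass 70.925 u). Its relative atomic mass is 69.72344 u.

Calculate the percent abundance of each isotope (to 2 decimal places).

Ga-69: 60.11%, Ga-71: 39.89%

Let x be the fractional abundance of Ga-69; then Ga-71 has abundance 1 − x.
68.926·x + 70.925·(1 − x) = 69.72344
(68.926 − 70.925)·x = 69.72344 − 70.925
x = -1.20156 / -1.999 = 0.60108 → 60.11% Ga-69, 39.89% Ga-71.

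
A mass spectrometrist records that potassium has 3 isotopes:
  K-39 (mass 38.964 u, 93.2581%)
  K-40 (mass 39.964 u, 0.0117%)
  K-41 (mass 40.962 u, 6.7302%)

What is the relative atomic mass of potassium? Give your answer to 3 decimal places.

Weight each isotope mass by its fractional abundance: 0.932581 × 38.964 + 0.000117 × 39.964 + 0.067302 × 40.962
= 36.3371 + 0.0047 + 2.7568 = 39.0986 u

39.099 u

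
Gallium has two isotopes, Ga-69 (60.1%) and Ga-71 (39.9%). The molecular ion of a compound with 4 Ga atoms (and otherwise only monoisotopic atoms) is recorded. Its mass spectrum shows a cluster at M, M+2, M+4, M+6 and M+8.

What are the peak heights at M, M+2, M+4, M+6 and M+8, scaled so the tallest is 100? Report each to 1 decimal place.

37.7 : 100.0 : 99.6 : 44.1 : 7.3

Each Ga atom is independently Ga-69 (p = 0.601) or Ga-71 (q = 0.399); the cluster is the binomial expansion (p + q)^4.
P(M) = 0.601^4 = 0.130466
P(M+2) = 4 × 0.601^3 × 0.399^1 = 0.346463
P(M+4) = 6 × 0.601^2 × 0.399^2 = 0.345021
P(M+6) = 4 × 0.601^1 × 0.399^3 = 0.152705
P(M+8) = 0.399^4 = 0.025345
The M+2 peak is largest (0.346463); scaling to 100 gives 37.7 : 100.0 : 99.6 : 44.1 : 7.3.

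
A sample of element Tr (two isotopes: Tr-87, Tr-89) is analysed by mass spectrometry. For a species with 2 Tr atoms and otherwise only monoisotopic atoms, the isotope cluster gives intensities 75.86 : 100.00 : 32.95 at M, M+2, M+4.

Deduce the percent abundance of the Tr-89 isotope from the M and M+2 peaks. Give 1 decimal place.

39.7%

Let p = fractional abundance of Tr-87. I(M+2)/I(M) = [C(2,1)·p^1·(1−p)] / p^2 = 2·(1−p)/p = 100.00/75.86 = 1.3182
(1−p)/p = 1.3182/2 = 0.6591  ⇒  p = 1/(1 + 0.6591) = 0.6027
Tr-87: 60.3%, Tr-89: 39.7%.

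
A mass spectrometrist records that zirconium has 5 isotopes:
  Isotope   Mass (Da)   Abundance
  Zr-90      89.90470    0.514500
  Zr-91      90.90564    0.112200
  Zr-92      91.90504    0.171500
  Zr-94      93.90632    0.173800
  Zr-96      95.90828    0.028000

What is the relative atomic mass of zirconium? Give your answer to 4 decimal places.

91.2236 Da

Average mass = Σ (abundance × isotope mass) = 0.514500 × 89.90470 + 0.112200 × 90.90564 + 0.171500 × 91.90504 + 0.173800 × 93.90632 + 0.028000 × 95.90828
= 46.255968 + 10.199613 + 15.761714 + 16.320918 + 2.685432 = 91.223645 Da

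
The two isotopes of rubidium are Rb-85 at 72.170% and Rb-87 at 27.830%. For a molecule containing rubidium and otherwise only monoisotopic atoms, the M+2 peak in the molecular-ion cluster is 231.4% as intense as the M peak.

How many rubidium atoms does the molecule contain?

The M+2/M ratio from n Rb atoms is n · q/p = n · 0.27830/0.72170.
n = 2.314 × 0.72170/0.27830 = 6.00 ≈ 6

6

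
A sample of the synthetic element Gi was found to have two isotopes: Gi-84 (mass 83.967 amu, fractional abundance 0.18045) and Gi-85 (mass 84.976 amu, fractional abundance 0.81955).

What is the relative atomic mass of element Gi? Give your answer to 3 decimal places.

Ar = Σ fᵢ·mᵢ = 0.18045 × 83.967 + 0.81955 × 84.976
= 15.1518 + 69.6421 = 84.7939 amu

84.794 amu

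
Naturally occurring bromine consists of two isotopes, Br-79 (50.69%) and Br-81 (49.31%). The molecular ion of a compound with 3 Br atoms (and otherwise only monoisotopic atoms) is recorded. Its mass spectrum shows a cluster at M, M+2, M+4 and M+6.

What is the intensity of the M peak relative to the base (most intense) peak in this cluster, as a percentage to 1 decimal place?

34.3%

Binomial terms of (0.5069 + 0.4931)^3: M 0.1302, M+2 0.3801, M+4 0.3698, M+6 0.1199 → M+2 is the base peak.
P(M+2) = C(3,1) × 0.5069^2 × 0.4931^1 = 3 × 0.25694761 × 0.4931 = 0.380103 (base)
P(M) = C(3,0) × 0.5069^3 × 0.4931^0 = 1 × 0.13024674 × 1.0000 = 0.130247
Relative intensity = 0.130247 / 0.380103 × 100 = 34.3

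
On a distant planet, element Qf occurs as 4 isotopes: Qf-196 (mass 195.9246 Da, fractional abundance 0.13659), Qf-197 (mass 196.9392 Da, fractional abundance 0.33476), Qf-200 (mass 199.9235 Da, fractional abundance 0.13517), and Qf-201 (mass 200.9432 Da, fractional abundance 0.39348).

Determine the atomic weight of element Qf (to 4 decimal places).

Weight each isotope mass by its fractional abundance: 0.13659 × 195.9246 + 0.33476 × 196.9392 + 0.13517 × 199.9235 + 0.39348 × 200.9432
= 26.76134 + 65.92737 + 27.02366 + 79.06713 = 198.77950 Da

198.7795 Da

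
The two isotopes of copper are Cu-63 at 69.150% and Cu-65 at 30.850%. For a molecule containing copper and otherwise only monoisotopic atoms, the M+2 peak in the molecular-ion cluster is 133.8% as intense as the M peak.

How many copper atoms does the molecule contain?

3

With n Cu atoms, P(M+2)/P(M) = C(n,1)·p^(n−1)q / p^n = n·q/p = n · 0.30850/0.69150.
n = 1.338 × 0.69150/0.30850 = 3.00 ≈ 3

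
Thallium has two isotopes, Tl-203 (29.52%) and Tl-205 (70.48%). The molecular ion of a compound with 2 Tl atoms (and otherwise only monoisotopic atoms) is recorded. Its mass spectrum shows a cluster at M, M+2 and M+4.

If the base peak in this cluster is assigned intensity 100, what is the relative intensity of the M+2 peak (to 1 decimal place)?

83.8

Binomial terms of (0.2952 + 0.7048)^2: M 0.0871, M+2 0.4161, M+4 0.4967 → M+4 is the base peak.
P(M+4) = C(2,2) × 0.2952^0 × 0.7048^2 = 1 × 1.0000 × 0.49674304 = 0.496743 (base)
P(M+2) = C(2,1) × 0.2952^1 × 0.7048^1 = 2 × 0.2952 × 0.7048 = 0.416114
Relative intensity = 0.416114 / 0.496743 × 100 = 83.8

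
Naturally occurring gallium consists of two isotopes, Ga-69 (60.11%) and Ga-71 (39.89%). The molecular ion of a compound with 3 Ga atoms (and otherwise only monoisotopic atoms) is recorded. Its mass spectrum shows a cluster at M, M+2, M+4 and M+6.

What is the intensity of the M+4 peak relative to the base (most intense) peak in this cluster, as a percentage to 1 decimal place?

Binomial terms of (0.6011 + 0.3989)^3: M 0.2172, M+2 0.4324, M+4 0.2869, M+6 0.0635 → M+2 is the base peak.
P(M+2) = C(3,1) × 0.6011^2 × 0.3989^1 = 3 × 0.36132121 × 0.3989 = 0.432393 (base)
P(M+4) = C(3,2) × 0.6011^1 × 0.3989^2 = 3 × 0.6011 × 0.15912121 = 0.286943
Relative intensity = 0.286943 / 0.432393 × 100 = 66.4

66.4%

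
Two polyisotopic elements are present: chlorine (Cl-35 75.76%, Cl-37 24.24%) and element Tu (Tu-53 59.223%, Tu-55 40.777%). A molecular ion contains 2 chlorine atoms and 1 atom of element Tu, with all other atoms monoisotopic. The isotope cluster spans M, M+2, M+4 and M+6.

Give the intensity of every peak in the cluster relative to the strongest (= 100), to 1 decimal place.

75.3 : 100.0 : 40.9 : 5.3

Chlorine pattern (n=2): 0.57395776 : 0.36728448 : 0.05875776
Element Tu pattern (n=1): 0.59223 : 0.40777
Convolve the two distributions (both contribute in 2-u steps):
  M: 0.57395776×0.59223 = 0.339915
  M+2: 0.57395776×0.40777 + 0.36728448×0.59223 = 0.451560
  M+4: 0.36728448×0.40777 + 0.05875776×0.59223 = 0.184566
  M+6: 0.05875776×0.40777 = 0.023960
Scale to base peak (0.451560) = 100: 75.3 : 100.0 : 40.9 : 5.3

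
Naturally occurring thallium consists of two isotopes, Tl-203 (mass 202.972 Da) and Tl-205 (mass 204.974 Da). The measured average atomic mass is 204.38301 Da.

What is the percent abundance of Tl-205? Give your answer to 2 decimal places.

70.48%

Writing the weighted mean with unknown fraction x of Tl-203:
202.972·x + 204.974·(1 − x) = 204.38301
(202.972 − 204.974)·x = 204.38301 − 204.974
x = -0.59099 / -2.002 = 0.29520 → 29.52% Tl-203, 70.48% Tl-205.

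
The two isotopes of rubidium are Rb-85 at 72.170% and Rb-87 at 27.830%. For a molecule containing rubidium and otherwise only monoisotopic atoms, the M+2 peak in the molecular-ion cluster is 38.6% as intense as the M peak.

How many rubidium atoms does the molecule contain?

With n Rb atoms, P(M+2)/P(M) = C(n,1)·p^(n−1)q / p^n = n·q/p = n · 0.27830/0.72170.
n = 0.386 × 0.72170/0.27830 = 1.00 ≈ 1

1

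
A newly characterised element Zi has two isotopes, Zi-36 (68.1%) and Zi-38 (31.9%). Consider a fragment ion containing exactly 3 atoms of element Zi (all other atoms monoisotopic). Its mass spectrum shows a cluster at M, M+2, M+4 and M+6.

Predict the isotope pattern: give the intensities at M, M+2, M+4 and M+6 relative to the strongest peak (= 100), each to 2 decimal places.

71.16 : 100.00 : 46.84 : 7.31

Expanding (0.681 + 0.319)^3:
P(M) = 0.681^3 = 0.315821
P(M+2) = 3 × 0.681^2 × 0.319^1 = 0.443819
P(M+4) = 3 × 0.681^1 × 0.319^2 = 0.207898
P(M+6) = 0.319^3 = 0.032462
The M+2 peak is largest (0.443819); scaling to 100 gives 71.16 : 100.00 : 46.84 : 7.31.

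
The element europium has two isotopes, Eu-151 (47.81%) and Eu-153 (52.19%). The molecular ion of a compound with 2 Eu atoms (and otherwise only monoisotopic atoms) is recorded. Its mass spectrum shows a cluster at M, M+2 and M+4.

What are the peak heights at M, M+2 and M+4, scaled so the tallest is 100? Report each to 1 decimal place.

45.8 : 100.0 : 54.6

Expanding (0.4781 + 0.5219)^2:
P(M) = 0.4781^2 = 0.228580
P(M+2) = 2 × 0.4781^1 × 0.5219^1 = 0.499041
P(M+4) = 0.5219^2 = 0.272380
The M+2 peak is largest (0.499041); scaling to 100 gives 45.8 : 100.0 : 54.6.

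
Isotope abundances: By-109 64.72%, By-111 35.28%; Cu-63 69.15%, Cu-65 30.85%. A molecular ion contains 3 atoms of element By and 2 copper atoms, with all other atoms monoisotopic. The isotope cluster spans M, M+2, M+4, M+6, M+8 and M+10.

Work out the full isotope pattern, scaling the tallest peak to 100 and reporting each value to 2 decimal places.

39.22 : 99.14 : 100.00 : 50.32 : 12.63 : 1.26

Element By pattern (n=3): 0.27109127 : 0.44332972 : 0.24166676 : 0.04391225
Copper pattern (n=2): 0.47817225 : 0.4266555 : 0.09517225
Convolve the two distributions (both contribute in 2-u steps):
  M: 0.27109127×0.47817225 = 0.129628
  M+2: 0.27109127×0.4266555 + 0.44332972×0.47817225 = 0.327651
  M+4: 0.27109127×0.09517225 + 0.44332972×0.4266555 + 0.24166676×0.47817225 = 0.330508
  M+6: 0.44332972×0.09517225 + 0.24166676×0.4266555 + 0.04391225×0.47817225 = 0.166299
  M+8: 0.24166676×0.09517225 + 0.04391225×0.4266555 = 0.041735
  M+10: 0.04391225×0.09517225 = 0.004179
Scale to base peak (0.330508) = 100: 39.22 : 99.14 : 100.00 : 50.32 : 12.63 : 1.26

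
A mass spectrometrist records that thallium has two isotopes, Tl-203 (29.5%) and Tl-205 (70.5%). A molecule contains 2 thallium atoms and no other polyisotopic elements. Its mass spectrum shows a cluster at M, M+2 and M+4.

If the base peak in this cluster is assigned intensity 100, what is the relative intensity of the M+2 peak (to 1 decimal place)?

83.7

Binomial terms of (0.295 + 0.705)^2: M 0.0870, M+2 0.4160, M+4 0.4970 → M+4 is the base peak.
P(M+4) = C(2,2) × 0.295^0 × 0.705^2 = 1 × 1.0000 × 0.497025 = 0.497025 (base)
P(M+2) = C(2,1) × 0.295^1 × 0.705^1 = 2 × 0.2950 × 0.7050 = 0.415950
Relative intensity = 0.415950 / 0.497025 × 100 = 83.7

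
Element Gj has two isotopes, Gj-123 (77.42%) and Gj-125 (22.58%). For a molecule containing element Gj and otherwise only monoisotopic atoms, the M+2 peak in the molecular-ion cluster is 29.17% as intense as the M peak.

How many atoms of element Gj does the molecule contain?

1

The M+2/M ratio from n Gj atoms is n · q/p = n · 0.2258/0.7742.
n = 0.2917 × 0.7742/0.2258 = 1.00 ≈ 1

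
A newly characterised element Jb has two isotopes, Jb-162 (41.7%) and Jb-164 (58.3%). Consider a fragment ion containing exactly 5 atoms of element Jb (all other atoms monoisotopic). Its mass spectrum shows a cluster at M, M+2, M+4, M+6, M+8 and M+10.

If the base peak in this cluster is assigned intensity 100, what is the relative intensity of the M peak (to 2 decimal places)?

Binomial terms of (0.417 + 0.583)^5: M 0.0126, M+2 0.0881, M+4 0.2465, M+6 0.3446, M+8 0.2409, M+10 0.0674 → M+6 is the base peak.
P(M+6) = C(5,3) × 0.417^2 × 0.583^3 = 10 × 0.173889 × 0.19815529 = 0.344570 (base)
P(M) = C(5,0) × 0.417^5 × 0.583^0 = 1 × 0.01260899 × 1.0000 = 0.012609
Relative intensity = 0.012609 / 0.344570 × 100 = 3.66

3.66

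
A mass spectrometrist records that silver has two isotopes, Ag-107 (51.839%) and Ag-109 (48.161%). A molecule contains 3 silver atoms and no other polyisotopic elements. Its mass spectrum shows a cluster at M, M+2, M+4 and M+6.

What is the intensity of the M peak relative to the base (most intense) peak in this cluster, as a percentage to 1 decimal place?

35.9%

Binomial terms of (0.51839 + 0.48161)^3: M 0.1393, M+2 0.3883, M+4 0.3607, M+6 0.1117 → M+2 is the base peak.
P(M+2) = C(3,1) × 0.51839^2 × 0.48161^1 = 3 × 0.26872819 × 0.48161 = 0.388267 (base)
P(M) = C(3,0) × 0.51839^3 × 0.48161^0 = 1 × 0.13930601 × 1.0000 = 0.139306
Relative intensity = 0.139306 / 0.388267 × 100 = 35.9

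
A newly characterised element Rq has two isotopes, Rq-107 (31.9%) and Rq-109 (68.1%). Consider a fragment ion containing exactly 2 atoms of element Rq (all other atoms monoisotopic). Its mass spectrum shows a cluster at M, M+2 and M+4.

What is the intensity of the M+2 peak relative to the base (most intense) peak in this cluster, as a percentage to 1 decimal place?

Term probabilities: M 0.1018, M+2 0.4345, M+4 0.4638. Base peak = M+4.
P(M+4) = C(2,2) × 0.319^0 × 0.681^2 = 1 × 1.0000 × 0.463761 = 0.463761 (base)
P(M+2) = C(2,1) × 0.319^1 × 0.681^1 = 2 × 0.3190 × 0.6810 = 0.434478
Relative intensity = 0.434478 / 0.463761 × 100 = 93.7

93.7%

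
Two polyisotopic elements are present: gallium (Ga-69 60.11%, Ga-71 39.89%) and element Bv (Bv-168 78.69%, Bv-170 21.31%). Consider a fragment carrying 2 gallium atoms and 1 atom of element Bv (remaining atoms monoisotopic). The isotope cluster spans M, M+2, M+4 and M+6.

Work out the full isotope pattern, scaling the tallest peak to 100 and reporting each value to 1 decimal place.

Gallium pattern (n=2): 0.36132121 : 0.47955758 : 0.15912121
Element Bv pattern (n=1): 0.7869 : 0.2131
Convolve the two distributions (both contribute in 2-u steps):
  M: 0.36132121×0.7869 = 0.284324
  M+2: 0.36132121×0.2131 + 0.47955758×0.7869 = 0.454361
  M+4: 0.47955758×0.2131 + 0.15912121×0.7869 = 0.227406
  M+6: 0.15912121×0.2131 = 0.033909
Scale to base peak (0.454361) = 100: 62.6 : 100.0 : 50.0 : 7.5

62.6 : 100.0 : 50.0 : 7.5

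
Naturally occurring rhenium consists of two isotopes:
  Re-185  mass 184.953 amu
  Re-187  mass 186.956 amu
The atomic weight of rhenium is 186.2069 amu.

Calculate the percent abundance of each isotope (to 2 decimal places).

Re-185: 37.40%, Re-187: 62.60%

Let x be the fractional abundance of Re-185; then Re-187 has abundance 1 − x.
184.953·x + 186.956·(1 − x) = 186.2069
(184.953 − 186.956)·x = 186.2069 − 186.956
x = -0.7491 / -2.003 = 0.37399 → 37.40% Re-185, 62.60% Re-187.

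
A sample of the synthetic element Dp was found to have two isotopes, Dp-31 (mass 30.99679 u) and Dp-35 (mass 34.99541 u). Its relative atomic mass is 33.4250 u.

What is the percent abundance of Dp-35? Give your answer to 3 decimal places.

Writing the weighted mean with unknown fraction x of Dp-31:
30.99679·x + 34.99541·(1 − x) = 33.4250
(30.99679 − 34.99541)·x = 33.4250 − 34.99541
x = -1.57041 / -3.99862 = 0.39274 → 39.274% Dp-31, 60.726% Dp-35.

60.726%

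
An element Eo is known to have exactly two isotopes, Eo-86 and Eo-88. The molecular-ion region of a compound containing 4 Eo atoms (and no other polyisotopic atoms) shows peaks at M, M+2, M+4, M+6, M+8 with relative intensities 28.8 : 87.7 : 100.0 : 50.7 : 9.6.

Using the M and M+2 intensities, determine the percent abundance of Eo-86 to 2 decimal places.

56.78%

Write p for the Eo-86 fraction. I(M+2)/I(M) = [C(4,1)·p^3·(1−p)] / p^4 = 4·(1−p)/p = 87.7/28.8 = 3.0451
(1−p)/p = 3.0451/4 = 0.7613  ⇒  p = 1/(1 + 0.7613) = 0.5678
Eo-86: 56.78%, Eo-88: 43.22%.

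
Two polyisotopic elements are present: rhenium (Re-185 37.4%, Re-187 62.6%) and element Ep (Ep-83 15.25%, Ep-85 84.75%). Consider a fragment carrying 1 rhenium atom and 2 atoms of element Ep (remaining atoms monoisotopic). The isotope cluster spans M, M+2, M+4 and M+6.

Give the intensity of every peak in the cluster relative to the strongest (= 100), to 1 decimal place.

1.9 : 24.7 : 95.7 : 100.0

Rhenium pattern (n=1): 0.3740 : 0.6260
Element Ep pattern (n=2): 0.02325625 : 0.2584875 : 0.71825625
Convolve the two distributions (both contribute in 2-u steps):
  M: 0.3740×0.02325625 = 0.008698
  M+2: 0.3740×0.2584875 + 0.6260×0.02325625 = 0.111233
  M+4: 0.3740×0.71825625 + 0.6260×0.2584875 = 0.430441
  M+6: 0.6260×0.71825625 = 0.449628
Scale to base peak (0.449628) = 100: 1.9 : 24.7 : 95.7 : 100.0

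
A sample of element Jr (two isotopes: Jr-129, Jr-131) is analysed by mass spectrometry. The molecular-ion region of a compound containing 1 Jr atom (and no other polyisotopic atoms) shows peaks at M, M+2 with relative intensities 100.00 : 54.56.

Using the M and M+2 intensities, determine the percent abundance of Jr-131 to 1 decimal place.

Let p = fractional abundance of Jr-129. I(M+2)/I(M) = [C(1,1)·p^0·(1−p)] / p^1 = 1·(1−p)/p = 54.56/100.00 = 0.5456
(1−p)/p = 0.5456/1 = 0.5456  ⇒  p = 1/(1 + 0.5456) = 0.6470
Jr-129: 64.7%, Jr-131: 35.3%.

35.3%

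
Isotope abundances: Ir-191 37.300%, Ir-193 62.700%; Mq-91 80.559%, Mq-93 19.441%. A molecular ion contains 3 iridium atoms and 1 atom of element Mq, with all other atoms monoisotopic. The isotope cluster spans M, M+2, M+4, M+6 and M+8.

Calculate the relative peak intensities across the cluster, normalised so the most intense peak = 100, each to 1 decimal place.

Iridium pattern (n=3): 0.05189512 : 0.26170165 : 0.43991135 : 0.24649188
Element Mq pattern (n=1): 0.80559 : 0.19441
Convolve the two distributions (both contribute in 2-u steps):
  M: 0.05189512×0.80559 = 0.041806
  M+2: 0.05189512×0.19441 + 0.26170165×0.80559 = 0.220913
  M+4: 0.26170165×0.19441 + 0.43991135×0.80559 = 0.405266
  M+6: 0.43991135×0.19441 + 0.24649188×0.80559 = 0.284095
  M+8: 0.24649188×0.19441 = 0.047920
Scale to base peak (0.405266) = 100: 10.3 : 54.5 : 100.0 : 70.1 : 11.8

10.3 : 54.5 : 100.0 : 70.1 : 11.8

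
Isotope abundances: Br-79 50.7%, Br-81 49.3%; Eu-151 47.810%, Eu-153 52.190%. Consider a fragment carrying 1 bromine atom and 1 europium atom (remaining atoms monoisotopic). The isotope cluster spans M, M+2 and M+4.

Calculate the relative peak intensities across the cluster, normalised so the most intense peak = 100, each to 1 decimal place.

Bromine pattern (n=1): 0.5070 : 0.4930
Europium pattern (n=1): 0.4781 : 0.5219
Convolve the two distributions (both contribute in 2-u steps):
  M: 0.5070×0.4781 = 0.242397
  M+2: 0.5070×0.5219 + 0.4930×0.4781 = 0.500307
  M+4: 0.4930×0.5219 = 0.257297
Scale to base peak (0.500307) = 100: 48.4 : 100.0 : 51.4

48.4 : 100.0 : 51.4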